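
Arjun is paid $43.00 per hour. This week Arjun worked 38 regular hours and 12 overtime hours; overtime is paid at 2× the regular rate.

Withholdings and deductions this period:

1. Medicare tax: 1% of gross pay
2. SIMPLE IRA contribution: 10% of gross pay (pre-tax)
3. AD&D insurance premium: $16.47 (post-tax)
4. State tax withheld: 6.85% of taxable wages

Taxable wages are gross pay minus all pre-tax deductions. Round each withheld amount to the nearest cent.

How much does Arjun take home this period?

Regular pay: 38 × $43.00 = $1634.00
Overtime pay: 12 × $43.00 × 2 = $1032.00
Gross pay = $1634.00 + $1032.00 = $2666.00
SIMPLE IRA contribution: $2666.00 × 0.1 = $266.60
Taxable wages = $2666.00 − $266.60 = $2399.40
State tax withheld: $2399.40 × 0.0685 = $164.36
Medicare tax: $2666.00 × 0.01 = $26.66
AD&D insurance premium: $16.47
Total deductions = $266.60 + $164.36 + $26.66 + $16.47 = $474.09
Net pay = $2666.00 − $474.09 = $2191.91

$2191.91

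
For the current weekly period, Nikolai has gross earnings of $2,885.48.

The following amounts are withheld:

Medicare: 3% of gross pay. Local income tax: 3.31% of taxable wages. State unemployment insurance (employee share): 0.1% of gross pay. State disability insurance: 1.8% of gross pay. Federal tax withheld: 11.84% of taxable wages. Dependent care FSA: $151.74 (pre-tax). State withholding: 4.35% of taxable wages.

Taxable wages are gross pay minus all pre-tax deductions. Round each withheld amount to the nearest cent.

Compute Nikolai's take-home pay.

Dependent care FSA: $151.74
Taxable wages = $2,885.48 − $151.74 = $2,733.74
Federal tax withheld: $2,733.74 × 0.1184 = $323.67
Local income tax: $2,733.74 × 0.0331 = $90.49
State withholding: $2,733.74 × 0.0435 = $118.92
Medicare: $2,885.48 × 0.03 = $86.56
State unemployment insurance (employee share): $2,885.48 × 0.001 = $2.89
State disability insurance: $2,885.48 × 0.018 = $51.94
Total deductions = $151.74 + $323.67 + $90.49 + $118.92 + $86.56 + $2.89 + $51.94 = $826.21
Net pay = $2,885.48 − $826.21 = $2,059.27

$2,059.27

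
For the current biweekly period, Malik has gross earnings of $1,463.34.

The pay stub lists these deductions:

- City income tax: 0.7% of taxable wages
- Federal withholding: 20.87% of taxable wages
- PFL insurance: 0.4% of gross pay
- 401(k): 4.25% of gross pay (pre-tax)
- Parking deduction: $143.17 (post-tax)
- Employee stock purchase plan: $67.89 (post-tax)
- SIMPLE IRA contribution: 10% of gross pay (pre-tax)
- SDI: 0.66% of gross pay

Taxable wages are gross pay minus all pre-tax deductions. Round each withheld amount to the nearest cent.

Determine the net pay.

SIMPLE IRA contribution: $1,463.34 × 0.1 = $146.33
401(k): $1,463.34 × 0.0425 = $62.19
Pre-tax total = $146.33 + $62.19 = $208.52
Taxable wages = $1,463.34 − $208.52 = $1,254.82
City income tax: $1,254.82 × 0.007 = $8.78
Federal withholding: $1,254.82 × 0.2087 = $261.88
PFL insurance: $1,463.34 × 0.004 = $5.85
SDI: $1,463.34 × 0.0066 = $9.66
Parking deduction: $143.17
Employee stock purchase plan: $67.89
Total deductions = $146.33 + $62.19 + $8.78 + $261.88 + $5.85 + $9.66 + $143.17 + $67.89 = $705.75
Net pay = $1,463.34 − $705.75 = $757.59

$757.59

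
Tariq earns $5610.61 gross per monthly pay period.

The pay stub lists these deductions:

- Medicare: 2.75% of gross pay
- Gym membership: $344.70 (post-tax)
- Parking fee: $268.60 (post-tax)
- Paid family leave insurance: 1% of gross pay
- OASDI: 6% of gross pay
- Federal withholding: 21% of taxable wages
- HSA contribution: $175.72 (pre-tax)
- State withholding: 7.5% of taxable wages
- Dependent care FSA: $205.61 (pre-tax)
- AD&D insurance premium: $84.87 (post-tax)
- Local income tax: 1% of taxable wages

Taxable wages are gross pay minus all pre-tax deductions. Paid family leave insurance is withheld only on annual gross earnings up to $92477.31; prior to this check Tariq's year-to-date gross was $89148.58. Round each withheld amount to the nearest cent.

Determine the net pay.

$2464.25

Dependent care FSA: $205.61
HSA contribution: $175.72
Pre-tax total = $205.61 + $175.72 = $381.33
Taxable wages = $5610.61 − $381.33 = $5229.28
Local income tax: $5229.28 × 0.01 = $52.29
Federal withholding: $5229.28 × 0.21 = $1098.15
State withholding: $5229.28 × 0.075 = $392.20
OASDI: $5610.61 × 0.06 = $336.64
Medicare: $5610.61 × 0.0275 = $154.29
Paid family leave insurance: only $92477.31 − $89148.58 = $3328.73 of this check is subject → $3328.73 × 0.01 = $33.29
AD&D insurance premium: $84.87
Parking fee: $268.60
Gym membership: $344.70
Total deductions = $205.61 + $175.72 + $52.29 + $1098.15 + $392.20 + $336.64 + $154.29 + $33.29 + $84.87 + $268.60 + $344.70 = $3146.36
Net pay = $5610.61 − $3146.36 = $2464.25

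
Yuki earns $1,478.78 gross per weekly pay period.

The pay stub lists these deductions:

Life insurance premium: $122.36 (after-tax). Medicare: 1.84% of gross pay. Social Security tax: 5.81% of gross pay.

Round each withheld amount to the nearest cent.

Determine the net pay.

$1,243.29

Social Security tax: $1,478.78 × 0.0581 = $85.92
Medicare: $1,478.78 × 0.0184 = $27.21
Life insurance premium: $122.36
Total deductions = $85.92 + $27.21 + $122.36 = $235.49
Net pay = $1,478.78 − $235.49 = $1,243.29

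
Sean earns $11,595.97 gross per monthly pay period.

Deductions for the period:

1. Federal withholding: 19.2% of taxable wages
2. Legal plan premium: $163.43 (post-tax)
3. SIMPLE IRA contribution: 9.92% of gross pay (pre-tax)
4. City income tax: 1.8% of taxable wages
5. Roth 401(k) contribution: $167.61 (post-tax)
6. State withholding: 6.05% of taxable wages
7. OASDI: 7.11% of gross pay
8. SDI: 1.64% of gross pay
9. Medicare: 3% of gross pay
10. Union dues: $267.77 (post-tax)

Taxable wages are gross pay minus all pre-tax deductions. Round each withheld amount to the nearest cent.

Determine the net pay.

SIMPLE IRA contribution: $11,595.97 × 0.0992 = $1,150.32
Taxable wages = $11,595.97 − $1,150.32 = $10,445.65
Federal withholding: $10,445.65 × 0.192 = $2,005.56
City income tax: $10,445.65 × 0.018 = $188.02
State withholding: $10,445.65 × 0.0605 = $631.96
Medicare: $11,595.97 × 0.03 = $347.88
SDI: $11,595.97 × 0.0164 = $190.17
OASDI: $11,595.97 × 0.0711 = $824.47
Roth 401(k) contribution: $167.61
Legal plan premium: $163.43
Union dues: $267.77
Total deductions = $1,150.32 + $2,005.56 + $188.02 + $631.96 + $347.88 + $190.17 + $824.47 + $167.61 + $163.43 + $267.77 = $5,937.19
Net pay = $11,595.97 − $5,937.19 = $5,658.78

$5,658.78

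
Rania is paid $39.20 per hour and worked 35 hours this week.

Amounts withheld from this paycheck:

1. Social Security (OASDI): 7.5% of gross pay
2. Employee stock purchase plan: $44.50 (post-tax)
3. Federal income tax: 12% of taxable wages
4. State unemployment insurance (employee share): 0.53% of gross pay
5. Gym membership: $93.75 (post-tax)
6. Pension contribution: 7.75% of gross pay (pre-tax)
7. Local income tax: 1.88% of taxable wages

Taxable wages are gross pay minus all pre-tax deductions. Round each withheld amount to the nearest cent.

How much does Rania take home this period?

$841.58

Gross pay: 35 × $39.20 = $1,372.00
Pension contribution: $1,372.00 × 0.0775 = $106.33
Taxable wages = $1,372.00 − $106.33 = $1,265.67
Local income tax: $1,265.67 × 0.0188 = $23.79
Federal income tax: $1,265.67 × 0.12 = $151.88
State unemployment insurance (employee share): $1,372.00 × 0.0053 = $7.27
Social Security (OASDI): $1,372.00 × 0.075 = $102.90
Employee stock purchase plan: $44.50
Gym membership: $93.75
Total deductions = $106.33 + $23.79 + $151.88 + $7.27 + $102.90 + $44.50 + $93.75 = $530.42
Net pay = $1,372.00 − $530.42 = $841.58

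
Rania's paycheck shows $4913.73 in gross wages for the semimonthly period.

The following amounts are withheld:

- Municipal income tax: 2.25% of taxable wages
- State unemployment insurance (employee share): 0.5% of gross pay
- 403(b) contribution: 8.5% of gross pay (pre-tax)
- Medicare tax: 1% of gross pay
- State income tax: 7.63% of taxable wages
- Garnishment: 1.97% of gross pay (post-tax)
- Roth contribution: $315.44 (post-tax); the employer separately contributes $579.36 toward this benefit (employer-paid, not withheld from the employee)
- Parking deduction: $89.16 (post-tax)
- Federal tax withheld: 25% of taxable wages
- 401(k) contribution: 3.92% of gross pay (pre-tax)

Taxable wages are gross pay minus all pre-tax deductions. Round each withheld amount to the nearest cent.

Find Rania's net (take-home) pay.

$2227.29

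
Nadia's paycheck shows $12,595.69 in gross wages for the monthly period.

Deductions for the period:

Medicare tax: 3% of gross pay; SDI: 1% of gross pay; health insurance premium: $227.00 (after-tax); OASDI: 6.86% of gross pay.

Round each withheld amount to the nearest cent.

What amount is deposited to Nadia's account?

SDI: $12,595.69 × 0.01 = $125.96
OASDI: $12,595.69 × 0.0686 = $864.06
Medicare tax: $12,595.69 × 0.03 = $377.87
Health insurance premium: $227.00
Total deductions = $125.96 + $864.06 + $377.87 + $227.00 = $1,594.89
Net pay = $12,595.69 − $1,594.89 = $11,000.80

$11,000.80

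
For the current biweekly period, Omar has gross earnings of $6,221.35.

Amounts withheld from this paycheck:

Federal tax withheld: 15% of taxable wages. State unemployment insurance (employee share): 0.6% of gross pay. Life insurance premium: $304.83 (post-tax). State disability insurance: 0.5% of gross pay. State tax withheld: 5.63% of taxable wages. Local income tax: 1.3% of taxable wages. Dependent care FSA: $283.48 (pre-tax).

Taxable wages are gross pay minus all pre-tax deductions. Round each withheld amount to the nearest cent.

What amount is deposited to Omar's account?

$4,262.43

Dependent care FSA: $283.48
Taxable wages = $6,221.35 − $283.48 = $5,937.87
State tax withheld: $5,937.87 × 0.0563 = $334.30
Federal tax withheld: $5,937.87 × 0.15 = $890.68
Local income tax: $5,937.87 × 0.013 = $77.19
State disability insurance: $6,221.35 × 0.005 = $31.11
State unemployment insurance (employee share): $6,221.35 × 0.006 = $37.33
Life insurance premium: $304.83
Total deductions = $283.48 + $334.30 + $890.68 + $77.19 + $31.11 + $37.33 + $304.83 = $1,958.92
Net pay = $6,221.35 − $1,958.92 = $4,262.43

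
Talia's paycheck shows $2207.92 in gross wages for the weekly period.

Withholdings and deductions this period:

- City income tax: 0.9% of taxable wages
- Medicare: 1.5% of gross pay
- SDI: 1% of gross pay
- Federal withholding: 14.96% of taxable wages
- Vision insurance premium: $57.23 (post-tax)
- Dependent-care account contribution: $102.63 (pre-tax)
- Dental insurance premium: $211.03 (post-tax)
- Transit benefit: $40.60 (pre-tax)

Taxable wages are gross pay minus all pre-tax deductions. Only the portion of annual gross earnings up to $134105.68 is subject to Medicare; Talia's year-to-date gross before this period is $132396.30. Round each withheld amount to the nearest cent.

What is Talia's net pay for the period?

Dependent-care account contribution: $102.63
Transit benefit: $40.60
Pre-tax total = $102.63 + $40.60 = $143.23
Taxable wages = $2207.92 − $143.23 = $2064.69
City income tax: $2064.69 × 0.009 = $18.58
Federal withholding: $2064.69 × 0.1496 = $308.88
SDI: $2207.92 × 0.01 = $22.08
Medicare: only $134105.68 − $132396.30 = $1709.38 of this check is subject → $1709.38 × 0.015 = $25.64
Vision insurance premium: $57.23
Dental insurance premium: $211.03
Total deductions = $102.63 + $40.60 + $18.58 + $308.88 + $22.08 + $25.64 + $57.23 + $211.03 = $786.67
Net pay = $2207.92 − $786.67 = $1421.25

$1421.25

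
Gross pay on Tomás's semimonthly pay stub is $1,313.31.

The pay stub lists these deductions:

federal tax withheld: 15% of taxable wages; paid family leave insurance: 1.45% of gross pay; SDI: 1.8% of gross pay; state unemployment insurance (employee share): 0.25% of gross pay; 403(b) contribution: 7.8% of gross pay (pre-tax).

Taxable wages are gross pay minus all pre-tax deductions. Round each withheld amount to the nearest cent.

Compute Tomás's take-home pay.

$983.28

403(b) contribution: $1,313.31 × 0.078 = $102.44
Taxable wages = $1,313.31 − $102.44 = $1,210.87
Federal tax withheld: $1,210.87 × 0.15 = $181.63
State unemployment insurance (employee share): $1,313.31 × 0.0025 = $3.28
SDI: $1,313.31 × 0.018 = $23.64
Paid family leave insurance: $1,313.31 × 0.0145 = $19.04
Total deductions = $102.44 + $181.63 + $3.28 + $23.64 + $19.04 = $330.03
Net pay = $1,313.31 − $330.03 = $983.28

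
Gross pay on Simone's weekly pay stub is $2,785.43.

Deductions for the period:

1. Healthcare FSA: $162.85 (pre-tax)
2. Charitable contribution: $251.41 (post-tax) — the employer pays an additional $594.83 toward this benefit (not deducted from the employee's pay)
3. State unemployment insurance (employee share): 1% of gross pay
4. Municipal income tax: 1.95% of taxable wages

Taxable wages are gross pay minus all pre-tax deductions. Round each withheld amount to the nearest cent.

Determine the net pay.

$2,292.18

Healthcare FSA: $162.85
Taxable wages = $2,785.43 − $162.85 = $2,622.58
Municipal income tax: $2,622.58 × 0.0195 = $51.14
State unemployment insurance (employee share): $2,785.43 × 0.01 = $27.85
Charitable contribution: $251.41
(Employer's $594.83 toward charitable contribution is not withheld from the employee.)
Total deductions = $162.85 + $51.14 + $27.85 + $251.41 = $493.25
Net pay = $2,785.43 − $493.25 = $2,292.18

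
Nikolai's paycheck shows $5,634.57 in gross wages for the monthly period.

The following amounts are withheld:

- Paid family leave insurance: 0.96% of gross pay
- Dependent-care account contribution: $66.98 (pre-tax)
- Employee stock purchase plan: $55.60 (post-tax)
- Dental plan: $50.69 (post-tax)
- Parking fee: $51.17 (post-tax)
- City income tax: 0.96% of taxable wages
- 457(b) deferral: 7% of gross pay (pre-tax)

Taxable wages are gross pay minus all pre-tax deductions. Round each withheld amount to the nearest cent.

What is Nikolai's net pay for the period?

$4,911.96

Dependent-care account contribution: $66.98
457(b) deferral: $5,634.57 × 0.07 = $394.42
Pre-tax total = $66.98 + $394.42 = $461.40
Taxable wages = $5,634.57 − $461.40 = $5,173.17
City income tax: $5,173.17 × 0.0096 = $49.66
Paid family leave insurance: $5,634.57 × 0.0096 = $54.09
Dental plan: $50.69
Parking fee: $51.17
Employee stock purchase plan: $55.60
Total deductions = $66.98 + $394.42 + $49.66 + $54.09 + $50.69 + $51.17 + $55.60 = $722.61
Net pay = $5,634.57 − $722.61 = $4,911.96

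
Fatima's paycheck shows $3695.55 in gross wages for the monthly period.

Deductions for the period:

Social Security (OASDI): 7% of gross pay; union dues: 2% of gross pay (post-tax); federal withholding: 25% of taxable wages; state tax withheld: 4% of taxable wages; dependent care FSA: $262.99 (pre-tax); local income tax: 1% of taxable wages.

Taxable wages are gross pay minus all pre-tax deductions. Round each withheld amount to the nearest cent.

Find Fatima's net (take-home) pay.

Dependent care FSA: $262.99
Taxable wages = $3695.55 − $262.99 = $3432.56
Local income tax: $3432.56 × 0.01 = $34.33
Federal withholding: $3432.56 × 0.25 = $858.14
State tax withheld: $3432.56 × 0.04 = $137.30
Social Security (OASDI): $3695.55 × 0.07 = $258.69
Union dues: $3695.55 × 0.02 = $73.91
Total deductions = $262.99 + $34.33 + $858.14 + $137.30 + $258.69 + $73.91 = $1625.36
Net pay = $3695.55 − $1625.36 = $2070.19

$2070.19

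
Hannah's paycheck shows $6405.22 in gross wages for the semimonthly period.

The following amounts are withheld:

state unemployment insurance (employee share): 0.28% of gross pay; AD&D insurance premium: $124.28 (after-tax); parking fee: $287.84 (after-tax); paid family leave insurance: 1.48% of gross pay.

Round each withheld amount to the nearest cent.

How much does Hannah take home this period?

State unemployment insurance (employee share): $6405.22 × 0.0028 = $17.93
Paid family leave insurance: $6405.22 × 0.0148 = $94.80
Parking fee: $287.84
AD&D insurance premium: $124.28
Total deductions = $17.93 + $94.80 + $287.84 + $124.28 = $524.85
Net pay = $6405.22 − $524.85 = $5880.37

$5880.37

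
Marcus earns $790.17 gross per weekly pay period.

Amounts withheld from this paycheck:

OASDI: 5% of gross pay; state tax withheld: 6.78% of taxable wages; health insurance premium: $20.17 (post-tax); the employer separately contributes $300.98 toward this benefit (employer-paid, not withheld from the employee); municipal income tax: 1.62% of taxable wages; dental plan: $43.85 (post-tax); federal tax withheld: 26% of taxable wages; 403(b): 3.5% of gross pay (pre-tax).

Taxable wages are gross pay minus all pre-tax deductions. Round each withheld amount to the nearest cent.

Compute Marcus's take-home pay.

403(b): $790.17 × 0.035 = $27.66
Taxable wages = $790.17 − $27.66 = $762.51
Municipal income tax: $762.51 × 0.0162 = $12.35
State tax withheld: $762.51 × 0.0678 = $51.70
Federal tax withheld: $762.51 × 0.26 = $198.25
OASDI: $790.17 × 0.05 = $39.51
Health insurance premium: $20.17
Dental plan: $43.85
(Employer's $300.98 toward health insurance premium is not withheld from the employee.)
Total deductions = $27.66 + $12.35 + $51.70 + $198.25 + $39.51 + $20.17 + $43.85 = $393.49
Net pay = $790.17 − $393.49 = $396.68

$396.68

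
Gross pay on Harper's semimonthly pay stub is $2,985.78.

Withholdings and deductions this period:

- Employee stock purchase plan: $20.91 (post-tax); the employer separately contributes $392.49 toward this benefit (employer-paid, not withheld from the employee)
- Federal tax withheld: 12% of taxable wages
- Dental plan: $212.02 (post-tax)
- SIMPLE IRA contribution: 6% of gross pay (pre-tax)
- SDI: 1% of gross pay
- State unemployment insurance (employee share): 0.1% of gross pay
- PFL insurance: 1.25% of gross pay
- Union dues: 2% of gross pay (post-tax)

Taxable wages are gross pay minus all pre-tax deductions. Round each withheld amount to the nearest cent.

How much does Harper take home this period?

$2,107.01

SIMPLE IRA contribution: $2,985.78 × 0.06 = $179.15
Taxable wages = $2,985.78 − $179.15 = $2,806.63
Federal tax withheld: $2,806.63 × 0.12 = $336.80
PFL insurance: $2,985.78 × 0.0125 = $37.32
State unemployment insurance (employee share): $2,985.78 × 0.001 = $2.99
SDI: $2,985.78 × 0.01 = $29.86
Dental plan: $212.02
Employee stock purchase plan: $20.91
Union dues: $2,985.78 × 0.02 = $59.72
(Employer's $392.49 toward employee stock purchase plan is not withheld from the employee.)
Total deductions = $179.15 + $336.80 + $37.32 + $2.99 + $29.86 + $212.02 + $20.91 + $59.72 = $878.77
Net pay = $2,985.78 − $878.77 = $2,107.01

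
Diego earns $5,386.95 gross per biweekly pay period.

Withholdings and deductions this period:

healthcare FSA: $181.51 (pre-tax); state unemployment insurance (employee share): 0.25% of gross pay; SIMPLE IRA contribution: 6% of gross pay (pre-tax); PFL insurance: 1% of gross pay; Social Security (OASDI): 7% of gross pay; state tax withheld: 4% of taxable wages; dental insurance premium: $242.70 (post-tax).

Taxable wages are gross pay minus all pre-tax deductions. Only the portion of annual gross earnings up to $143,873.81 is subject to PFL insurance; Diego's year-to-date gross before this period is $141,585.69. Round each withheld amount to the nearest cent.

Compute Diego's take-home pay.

SIMPLE IRA contribution: $5,386.95 × 0.06 = $323.22
Healthcare FSA: $181.51
Pre-tax total = $323.22 + $181.51 = $504.73
Taxable wages = $5,386.95 − $504.73 = $4,882.22
State tax withheld: $4,882.22 × 0.04 = $195.29
State unemployment insurance (employee share): $5,386.95 × 0.0025 = $13.47
Social Security (OASDI): $5,386.95 × 0.07 = $377.09
PFL insurance: only $143,873.81 − $141,585.69 = $2,288.12 of this check is subject → $2,288.12 × 0.01 = $22.88
Dental insurance premium: $242.70
Total deductions = $323.22 + $181.51 + $195.29 + $13.47 + $377.09 + $22.88 + $242.70 = $1,356.16
Net pay = $5,386.95 − $1,356.16 = $4,030.79

$4,030.79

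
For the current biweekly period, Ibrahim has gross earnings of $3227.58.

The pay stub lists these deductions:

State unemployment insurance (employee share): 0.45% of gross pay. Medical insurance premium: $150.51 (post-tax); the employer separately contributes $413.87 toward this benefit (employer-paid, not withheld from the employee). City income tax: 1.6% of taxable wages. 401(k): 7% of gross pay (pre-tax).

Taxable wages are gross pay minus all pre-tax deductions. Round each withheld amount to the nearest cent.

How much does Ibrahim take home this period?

401(k): $3227.58 × 0.07 = $225.93
Taxable wages = $3227.58 − $225.93 = $3001.65
City income tax: $3001.65 × 0.016 = $48.03
State unemployment insurance (employee share): $3227.58 × 0.0045 = $14.52
Medical insurance premium: $150.51
(Employer's $413.87 toward medical insurance premium is not withheld from the employee.)
Total deductions = $225.93 + $48.03 + $14.52 + $150.51 = $438.99
Net pay = $3227.58 − $438.99 = $2788.59

$2788.59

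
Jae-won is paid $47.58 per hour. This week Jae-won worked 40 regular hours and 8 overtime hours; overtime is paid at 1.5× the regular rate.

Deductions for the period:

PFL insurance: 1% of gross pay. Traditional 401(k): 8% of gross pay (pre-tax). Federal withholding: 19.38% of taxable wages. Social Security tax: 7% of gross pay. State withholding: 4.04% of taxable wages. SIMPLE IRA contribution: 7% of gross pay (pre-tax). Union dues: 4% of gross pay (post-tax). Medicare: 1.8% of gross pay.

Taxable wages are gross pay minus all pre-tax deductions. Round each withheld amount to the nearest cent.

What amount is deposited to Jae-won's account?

Regular pay: 40 × $47.58 = $1,903.20
Overtime pay: 8 × $47.58 × 1.5 = $570.96
Gross pay = $1,903.20 + $570.96 = $2,474.16
Traditional 401(k): $2,474.16 × 0.08 = $197.93
SIMPLE IRA contribution: $2,474.16 × 0.07 = $173.19
Pre-tax total = $197.93 + $173.19 = $371.12
Taxable wages = $2,474.16 − $371.12 = $2,103.04
State withholding: $2,103.04 × 0.0404 = $84.96
Federal withholding: $2,103.04 × 0.1938 = $407.57
Social Security tax: $2,474.16 × 0.07 = $173.19
Medicare: $2,474.16 × 0.018 = $44.53
PFL insurance: $2,474.16 × 0.01 = $24.74
Union dues: $2,474.16 × 0.04 = $98.97
Total deductions = $197.93 + $173.19 + $84.96 + $407.57 + $173.19 + $44.53 + $24.74 + $98.97 = $1,205.08
Net pay = $2,474.16 − $1,205.08 = $1,269.08

$1,269.08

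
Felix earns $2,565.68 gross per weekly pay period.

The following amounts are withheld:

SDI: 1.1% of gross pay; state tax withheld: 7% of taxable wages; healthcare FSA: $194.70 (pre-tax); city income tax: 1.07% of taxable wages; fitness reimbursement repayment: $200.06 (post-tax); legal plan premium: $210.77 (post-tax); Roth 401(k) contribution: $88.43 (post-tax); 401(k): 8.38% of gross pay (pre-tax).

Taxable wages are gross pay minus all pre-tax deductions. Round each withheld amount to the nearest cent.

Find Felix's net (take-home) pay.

401(k): $2,565.68 × 0.0838 = $215.00
Healthcare FSA: $194.70
Pre-tax total = $215.00 + $194.70 = $409.70
Taxable wages = $2,565.68 − $409.70 = $2,155.98
State tax withheld: $2,155.98 × 0.07 = $150.92
City income tax: $2,155.98 × 0.0107 = $23.07
SDI: $2,565.68 × 0.011 = $28.22
Legal plan premium: $210.77
Fitness reimbursement repayment: $200.06
Roth 401(k) contribution: $88.43
Total deductions = $215.00 + $194.70 + $150.92 + $23.07 + $28.22 + $210.77 + $200.06 + $88.43 = $1,111.17
Net pay = $2,565.68 − $1,111.17 = $1,454.51

$1,454.51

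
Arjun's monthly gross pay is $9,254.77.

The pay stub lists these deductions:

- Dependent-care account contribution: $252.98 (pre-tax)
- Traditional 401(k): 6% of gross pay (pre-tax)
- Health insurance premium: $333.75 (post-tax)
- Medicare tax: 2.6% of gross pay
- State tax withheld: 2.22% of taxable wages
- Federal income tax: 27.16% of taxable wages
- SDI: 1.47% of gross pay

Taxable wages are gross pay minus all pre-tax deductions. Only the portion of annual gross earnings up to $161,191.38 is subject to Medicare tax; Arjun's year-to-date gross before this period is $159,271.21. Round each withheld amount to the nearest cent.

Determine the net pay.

Dependent-care account contribution: $252.98
Traditional 401(k): $9,254.77 × 0.06 = $555.29
Pre-tax total = $252.98 + $555.29 = $808.27
Taxable wages = $9,254.77 − $808.27 = $8,446.50
Federal income tax: $8,446.50 × 0.2716 = $2,294.07
State tax withheld: $8,446.50 × 0.0222 = $187.51
SDI: $9,254.77 × 0.0147 = $136.05
Medicare tax: only $161,191.38 − $159,271.21 = $1,920.17 of this check is subject → $1,920.17 × 0.026 = $49.92
Health insurance premium: $333.75
Total deductions = $252.98 + $555.29 + $2,294.07 + $187.51 + $136.05 + $49.92 + $333.75 = $3,809.57
Net pay = $9,254.77 − $3,809.57 = $5,445.20

$5,445.20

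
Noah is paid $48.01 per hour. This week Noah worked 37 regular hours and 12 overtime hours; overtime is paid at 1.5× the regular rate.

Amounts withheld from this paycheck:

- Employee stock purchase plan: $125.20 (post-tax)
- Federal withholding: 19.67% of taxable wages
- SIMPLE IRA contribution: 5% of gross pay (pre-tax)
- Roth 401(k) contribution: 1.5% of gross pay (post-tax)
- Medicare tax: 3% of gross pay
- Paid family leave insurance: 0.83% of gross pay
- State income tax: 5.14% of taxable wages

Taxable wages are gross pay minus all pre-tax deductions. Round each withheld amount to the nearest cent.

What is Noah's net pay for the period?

$1,620.20

Regular pay: 37 × $48.01 = $1,776.37
Overtime pay: 12 × $48.01 × 1.5 = $864.18
Gross pay = $1,776.37 + $864.18 = $2,640.55
SIMPLE IRA contribution: $2,640.55 × 0.05 = $132.03
Taxable wages = $2,640.55 − $132.03 = $2,508.52
State income tax: $2,508.52 × 0.0514 = $128.94
Federal withholding: $2,508.52 × 0.1967 = $493.43
Paid family leave insurance: $2,640.55 × 0.0083 = $21.92
Medicare tax: $2,640.55 × 0.03 = $79.22
Employee stock purchase plan: $125.20
Roth 401(k) contribution: $2,640.55 × 0.015 = $39.61
Total deductions = $132.03 + $128.94 + $493.43 + $21.92 + $79.22 + $125.20 + $39.61 = $1,020.35
Net pay = $2,640.55 − $1,020.35 = $1,620.20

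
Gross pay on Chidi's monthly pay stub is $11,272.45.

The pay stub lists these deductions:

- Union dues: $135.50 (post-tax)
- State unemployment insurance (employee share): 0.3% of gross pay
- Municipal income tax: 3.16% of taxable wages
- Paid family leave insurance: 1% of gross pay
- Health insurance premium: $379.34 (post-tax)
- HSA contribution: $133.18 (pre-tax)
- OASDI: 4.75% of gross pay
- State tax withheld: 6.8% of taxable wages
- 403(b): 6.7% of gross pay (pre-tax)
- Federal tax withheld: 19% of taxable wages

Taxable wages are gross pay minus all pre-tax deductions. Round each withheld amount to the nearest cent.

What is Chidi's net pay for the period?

$6,179.99

403(b): $11,272.45 × 0.067 = $755.25
HSA contribution: $133.18
Pre-tax total = $755.25 + $133.18 = $888.43
Taxable wages = $11,272.45 − $888.43 = $10,384.02
Municipal income tax: $10,384.02 × 0.0316 = $328.14
Federal tax withheld: $10,384.02 × 0.19 = $1,972.96
State tax withheld: $10,384.02 × 0.068 = $706.11
State unemployment insurance (employee share): $11,272.45 × 0.003 = $33.82
OASDI: $11,272.45 × 0.0475 = $535.44
Paid family leave insurance: $11,272.45 × 0.01 = $112.72
Union dues: $135.50
Health insurance premium: $379.34
Total deductions = $755.25 + $133.18 + $328.14 + $1,972.96 + $706.11 + $33.82 + $535.44 + $112.72 + $135.50 + $379.34 = $5,092.46
Net pay = $11,272.45 − $5,092.46 = $6,179.99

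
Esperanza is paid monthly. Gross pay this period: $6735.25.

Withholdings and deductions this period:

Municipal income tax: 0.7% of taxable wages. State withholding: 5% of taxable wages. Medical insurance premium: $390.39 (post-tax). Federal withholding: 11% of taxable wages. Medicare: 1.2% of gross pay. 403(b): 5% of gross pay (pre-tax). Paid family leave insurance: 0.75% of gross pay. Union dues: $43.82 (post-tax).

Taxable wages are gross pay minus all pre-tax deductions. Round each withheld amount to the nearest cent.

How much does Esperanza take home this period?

403(b): $6735.25 × 0.05 = $336.76
Taxable wages = $6735.25 − $336.76 = $6398.49
Federal withholding: $6398.49 × 0.11 = $703.83
Municipal income tax: $6398.49 × 0.007 = $44.79
State withholding: $6398.49 × 0.05 = $319.92
Paid family leave insurance: $6735.25 × 0.0075 = $50.51
Medicare: $6735.25 × 0.012 = $80.82
Union dues: $43.82
Medical insurance premium: $390.39
Total deductions = $336.76 + $703.83 + $44.79 + $319.92 + $50.51 + $80.82 + $43.82 + $390.39 = $1970.84
Net pay = $6735.25 − $1970.84 = $4764.41

$4764.41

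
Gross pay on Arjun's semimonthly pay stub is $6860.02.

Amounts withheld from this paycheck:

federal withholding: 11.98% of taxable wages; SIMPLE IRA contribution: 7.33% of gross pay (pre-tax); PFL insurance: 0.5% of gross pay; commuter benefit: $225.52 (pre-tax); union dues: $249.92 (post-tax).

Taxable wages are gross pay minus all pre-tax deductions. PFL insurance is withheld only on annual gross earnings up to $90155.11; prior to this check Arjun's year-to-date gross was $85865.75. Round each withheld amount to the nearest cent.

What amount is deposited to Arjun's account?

$5125.72

SIMPLE IRA contribution: $6860.02 × 0.0733 = $502.84
Commuter benefit: $225.52
Pre-tax total = $502.84 + $225.52 = $728.36
Taxable wages = $6860.02 − $728.36 = $6131.66
Federal withholding: $6131.66 × 0.1198 = $734.57
PFL insurance: only $90155.11 − $85865.75 = $4289.36 of this check is subject → $4289.36 × 0.005 = $21.45
Union dues: $249.92
Total deductions = $502.84 + $225.52 + $734.57 + $21.45 + $249.92 = $1734.30
Net pay = $6860.02 − $1734.30 = $5125.72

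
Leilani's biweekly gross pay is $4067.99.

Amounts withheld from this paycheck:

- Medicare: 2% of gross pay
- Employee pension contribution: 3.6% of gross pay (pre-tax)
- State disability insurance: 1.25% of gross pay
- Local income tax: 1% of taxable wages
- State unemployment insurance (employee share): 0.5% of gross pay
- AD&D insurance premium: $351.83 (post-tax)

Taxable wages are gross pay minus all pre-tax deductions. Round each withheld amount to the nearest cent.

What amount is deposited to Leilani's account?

Employee pension contribution: $4067.99 × 0.036 = $146.45
Taxable wages = $4067.99 − $146.45 = $3921.54
Local income tax: $3921.54 × 0.01 = $39.22
State unemployment insurance (employee share): $4067.99 × 0.005 = $20.34
State disability insurance: $4067.99 × 0.0125 = $50.85
Medicare: $4067.99 × 0.02 = $81.36
AD&D insurance premium: $351.83
Total deductions = $146.45 + $39.22 + $20.34 + $50.85 + $81.36 + $351.83 = $690.05
Net pay = $4067.99 − $690.05 = $3377.94

$3377.94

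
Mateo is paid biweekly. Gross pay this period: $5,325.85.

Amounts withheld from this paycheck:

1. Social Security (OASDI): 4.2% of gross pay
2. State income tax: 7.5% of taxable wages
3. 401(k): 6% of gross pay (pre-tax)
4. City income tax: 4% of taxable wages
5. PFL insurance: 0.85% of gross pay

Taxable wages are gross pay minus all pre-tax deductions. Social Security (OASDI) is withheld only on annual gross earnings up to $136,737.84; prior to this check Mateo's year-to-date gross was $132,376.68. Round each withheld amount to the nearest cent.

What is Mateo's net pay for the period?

401(k): $5,325.85 × 0.06 = $319.55
Taxable wages = $5,325.85 − $319.55 = $5,006.30
City income tax: $5,006.30 × 0.04 = $200.25
State income tax: $5,006.30 × 0.075 = $375.47
Social Security (OASDI): only $136,737.84 − $132,376.68 = $4,361.16 of this check is subject → $4,361.16 × 0.042 = $183.17
PFL insurance: $5,325.85 × 0.0085 = $45.27
Total deductions = $319.55 + $200.25 + $375.47 + $183.17 + $45.27 = $1,123.71
Net pay = $5,325.85 − $1,123.71 = $4,202.14

$4,202.14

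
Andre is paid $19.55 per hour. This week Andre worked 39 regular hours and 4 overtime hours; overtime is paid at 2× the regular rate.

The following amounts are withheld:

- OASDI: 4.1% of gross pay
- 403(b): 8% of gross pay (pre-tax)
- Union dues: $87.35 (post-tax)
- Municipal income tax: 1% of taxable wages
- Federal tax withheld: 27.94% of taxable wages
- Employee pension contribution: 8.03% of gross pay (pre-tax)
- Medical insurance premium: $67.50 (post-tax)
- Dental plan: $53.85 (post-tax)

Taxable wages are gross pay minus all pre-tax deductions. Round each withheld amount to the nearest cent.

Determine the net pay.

Regular pay: 39 × $19.55 = $762.45
Overtime pay: 4 × $19.55 × 2 = $156.40
Gross pay = $762.45 + $156.40 = $918.85
Employee pension contribution: $918.85 × 0.0803 = $73.78
403(b): $918.85 × 0.08 = $73.51
Pre-tax total = $73.78 + $73.51 = $147.29
Taxable wages = $918.85 − $147.29 = $771.56
Municipal income tax: $771.56 × 0.01 = $7.72
Federal tax withheld: $771.56 × 0.2794 = $215.57
OASDI: $918.85 × 0.041 = $37.67
Dental plan: $53.85
Union dues: $87.35
Medical insurance premium: $67.50
Total deductions = $73.78 + $73.51 + $7.72 + $215.57 + $37.67 + $53.85 + $87.35 + $67.50 = $616.95
Net pay = $918.85 − $616.95 = $301.90

$301.90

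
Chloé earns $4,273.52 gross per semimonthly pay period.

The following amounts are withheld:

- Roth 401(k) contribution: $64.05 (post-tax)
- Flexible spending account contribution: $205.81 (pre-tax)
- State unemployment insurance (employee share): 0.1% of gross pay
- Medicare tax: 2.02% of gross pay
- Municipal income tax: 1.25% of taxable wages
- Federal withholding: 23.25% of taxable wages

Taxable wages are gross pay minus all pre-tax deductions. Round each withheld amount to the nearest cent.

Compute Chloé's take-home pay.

Flexible spending account contribution: $205.81
Taxable wages = $4,273.52 − $205.81 = $4,067.71
Municipal income tax: $4,067.71 × 0.0125 = $50.85
Federal withholding: $4,067.71 × 0.2325 = $945.74
Medicare tax: $4,273.52 × 0.0202 = $86.33
State unemployment insurance (employee share): $4,273.52 × 0.001 = $4.27
Roth 401(k) contribution: $64.05
Total deductions = $205.81 + $50.85 + $945.74 + $86.33 + $4.27 + $64.05 = $1,357.05
Net pay = $4,273.52 − $1,357.05 = $2,916.47

$2,916.47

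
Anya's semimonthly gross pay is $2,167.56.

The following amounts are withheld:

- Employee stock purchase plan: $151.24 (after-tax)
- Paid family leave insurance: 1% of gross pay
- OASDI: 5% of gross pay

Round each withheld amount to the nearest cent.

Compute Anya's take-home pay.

$1,886.26

Paid family leave insurance: $2,167.56 × 0.01 = $21.68
OASDI: $2,167.56 × 0.05 = $108.38
Employee stock purchase plan: $151.24
Total deductions = $21.68 + $108.38 + $151.24 = $281.30
Net pay = $2,167.56 − $281.30 = $1,886.26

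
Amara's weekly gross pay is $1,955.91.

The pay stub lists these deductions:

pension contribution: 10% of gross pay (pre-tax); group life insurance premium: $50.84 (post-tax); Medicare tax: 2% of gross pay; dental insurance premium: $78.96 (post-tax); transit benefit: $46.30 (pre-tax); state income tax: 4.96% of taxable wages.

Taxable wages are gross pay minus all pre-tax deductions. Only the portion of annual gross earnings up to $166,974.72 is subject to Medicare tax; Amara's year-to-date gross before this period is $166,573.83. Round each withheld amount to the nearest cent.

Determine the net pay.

$1,491.18

Transit benefit: $46.30
Pension contribution: $1,955.91 × 0.1 = $195.59
Pre-tax total = $46.30 + $195.59 = $241.89
Taxable wages = $1,955.91 − $241.89 = $1,714.02
State income tax: $1,714.02 × 0.0496 = $85.02
Medicare tax: only $166,974.72 − $166,573.83 = $400.89 of this check is subject → $400.89 × 0.02 = $8.02
Group life insurance premium: $50.84
Dental insurance premium: $78.96
Total deductions = $46.30 + $195.59 + $85.02 + $8.02 + $50.84 + $78.96 = $464.73
Net pay = $1,955.91 − $464.73 = $1,491.18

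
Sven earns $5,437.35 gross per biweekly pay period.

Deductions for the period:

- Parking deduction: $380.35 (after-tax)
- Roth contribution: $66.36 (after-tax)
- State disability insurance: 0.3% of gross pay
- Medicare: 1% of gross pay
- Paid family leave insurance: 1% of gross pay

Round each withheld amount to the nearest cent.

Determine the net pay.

$4,865.59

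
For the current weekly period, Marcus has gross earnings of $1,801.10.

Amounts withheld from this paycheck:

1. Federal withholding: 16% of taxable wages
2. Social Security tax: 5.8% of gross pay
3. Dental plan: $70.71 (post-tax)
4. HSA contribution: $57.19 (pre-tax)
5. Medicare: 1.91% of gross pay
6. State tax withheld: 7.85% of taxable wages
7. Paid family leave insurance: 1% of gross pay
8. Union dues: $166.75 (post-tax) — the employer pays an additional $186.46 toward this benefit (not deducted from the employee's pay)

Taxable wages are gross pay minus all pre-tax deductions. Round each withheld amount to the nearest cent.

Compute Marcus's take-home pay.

HSA contribution: $57.19
Taxable wages = $1,801.10 − $57.19 = $1,743.91
State tax withheld: $1,743.91 × 0.0785 = $136.90
Federal withholding: $1,743.91 × 0.16 = $279.03
Medicare: $1,801.10 × 0.0191 = $34.40
Paid family leave insurance: $1,801.10 × 0.01 = $18.01
Social Security tax: $1,801.10 × 0.058 = $104.46
Union dues: $166.75
Dental plan: $70.71
(Employer's $186.46 toward union dues is not withheld from the employee.)
Total deductions = $57.19 + $136.90 + $279.03 + $34.40 + $18.01 + $104.46 + $166.75 + $70.71 = $867.45
Net pay = $1,801.10 − $867.45 = $933.65

$933.65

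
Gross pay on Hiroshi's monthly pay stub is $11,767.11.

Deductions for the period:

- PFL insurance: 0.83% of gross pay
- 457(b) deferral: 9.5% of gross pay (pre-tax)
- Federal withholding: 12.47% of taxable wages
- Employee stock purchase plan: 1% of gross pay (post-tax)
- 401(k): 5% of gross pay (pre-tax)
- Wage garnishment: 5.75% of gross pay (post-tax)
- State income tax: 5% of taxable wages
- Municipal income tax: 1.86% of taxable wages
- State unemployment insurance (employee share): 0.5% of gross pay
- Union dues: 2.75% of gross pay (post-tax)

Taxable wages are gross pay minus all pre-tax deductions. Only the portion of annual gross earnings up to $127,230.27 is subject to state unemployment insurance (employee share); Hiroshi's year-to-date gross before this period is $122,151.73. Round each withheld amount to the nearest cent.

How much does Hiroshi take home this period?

$6,875.17

401(k): $11,767.11 × 0.05 = $588.36
457(b) deferral: $11,767.11 × 0.095 = $1,117.88
Pre-tax total = $588.36 + $1,117.88 = $1,706.24
Taxable wages = $11,767.11 − $1,706.24 = $10,060.87
Federal withholding: $10,060.87 × 0.1247 = $1,254.59
State income tax: $10,060.87 × 0.05 = $503.04
Municipal income tax: $10,060.87 × 0.0186 = $187.13
PFL insurance: $11,767.11 × 0.0083 = $97.67
State unemployment insurance (employee share): only $127,230.27 − $122,151.73 = $5,078.54 of this check is subject → $5,078.54 × 0.005 = $25.39
Union dues: $11,767.11 × 0.0275 = $323.60
Wage garnishment: $11,767.11 × 0.0575 = $676.61
Employee stock purchase plan: $11,767.11 × 0.01 = $117.67
Total deductions = $588.36 + $1,117.88 + $1,254.59 + $503.04 + $187.13 + $97.67 + $25.39 + $323.60 + $676.61 + $117.67 = $4,891.94
Net pay = $11,767.11 − $4,891.94 = $6,875.17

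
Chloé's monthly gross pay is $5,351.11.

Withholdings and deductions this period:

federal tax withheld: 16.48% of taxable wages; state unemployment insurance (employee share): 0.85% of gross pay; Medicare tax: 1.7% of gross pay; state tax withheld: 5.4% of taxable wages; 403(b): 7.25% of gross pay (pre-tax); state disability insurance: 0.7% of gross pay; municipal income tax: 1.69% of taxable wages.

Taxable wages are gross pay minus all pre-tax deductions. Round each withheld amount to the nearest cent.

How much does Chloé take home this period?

$3,619.42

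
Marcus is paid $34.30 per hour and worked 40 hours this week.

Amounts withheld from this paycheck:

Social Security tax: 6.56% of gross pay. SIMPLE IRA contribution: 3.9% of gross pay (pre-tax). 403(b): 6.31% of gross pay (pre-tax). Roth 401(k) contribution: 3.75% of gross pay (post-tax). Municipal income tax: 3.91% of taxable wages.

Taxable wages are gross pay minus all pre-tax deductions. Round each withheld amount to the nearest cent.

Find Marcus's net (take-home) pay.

$1,042.30

Gross pay: 40 × $34.30 = $1,372.00
403(b): $1,372.00 × 0.0631 = $86.57
SIMPLE IRA contribution: $1,372.00 × 0.039 = $53.51
Pre-tax total = $86.57 + $53.51 = $140.08
Taxable wages = $1,372.00 − $140.08 = $1,231.92
Municipal income tax: $1,231.92 × 0.0391 = $48.17
Social Security tax: $1,372.00 × 0.0656 = $90.00
Roth 401(k) contribution: $1,372.00 × 0.0375 = $51.45
Total deductions = $86.57 + $53.51 + $48.17 + $90.00 + $51.45 = $329.70
Net pay = $1,372.00 − $329.70 = $1,042.30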